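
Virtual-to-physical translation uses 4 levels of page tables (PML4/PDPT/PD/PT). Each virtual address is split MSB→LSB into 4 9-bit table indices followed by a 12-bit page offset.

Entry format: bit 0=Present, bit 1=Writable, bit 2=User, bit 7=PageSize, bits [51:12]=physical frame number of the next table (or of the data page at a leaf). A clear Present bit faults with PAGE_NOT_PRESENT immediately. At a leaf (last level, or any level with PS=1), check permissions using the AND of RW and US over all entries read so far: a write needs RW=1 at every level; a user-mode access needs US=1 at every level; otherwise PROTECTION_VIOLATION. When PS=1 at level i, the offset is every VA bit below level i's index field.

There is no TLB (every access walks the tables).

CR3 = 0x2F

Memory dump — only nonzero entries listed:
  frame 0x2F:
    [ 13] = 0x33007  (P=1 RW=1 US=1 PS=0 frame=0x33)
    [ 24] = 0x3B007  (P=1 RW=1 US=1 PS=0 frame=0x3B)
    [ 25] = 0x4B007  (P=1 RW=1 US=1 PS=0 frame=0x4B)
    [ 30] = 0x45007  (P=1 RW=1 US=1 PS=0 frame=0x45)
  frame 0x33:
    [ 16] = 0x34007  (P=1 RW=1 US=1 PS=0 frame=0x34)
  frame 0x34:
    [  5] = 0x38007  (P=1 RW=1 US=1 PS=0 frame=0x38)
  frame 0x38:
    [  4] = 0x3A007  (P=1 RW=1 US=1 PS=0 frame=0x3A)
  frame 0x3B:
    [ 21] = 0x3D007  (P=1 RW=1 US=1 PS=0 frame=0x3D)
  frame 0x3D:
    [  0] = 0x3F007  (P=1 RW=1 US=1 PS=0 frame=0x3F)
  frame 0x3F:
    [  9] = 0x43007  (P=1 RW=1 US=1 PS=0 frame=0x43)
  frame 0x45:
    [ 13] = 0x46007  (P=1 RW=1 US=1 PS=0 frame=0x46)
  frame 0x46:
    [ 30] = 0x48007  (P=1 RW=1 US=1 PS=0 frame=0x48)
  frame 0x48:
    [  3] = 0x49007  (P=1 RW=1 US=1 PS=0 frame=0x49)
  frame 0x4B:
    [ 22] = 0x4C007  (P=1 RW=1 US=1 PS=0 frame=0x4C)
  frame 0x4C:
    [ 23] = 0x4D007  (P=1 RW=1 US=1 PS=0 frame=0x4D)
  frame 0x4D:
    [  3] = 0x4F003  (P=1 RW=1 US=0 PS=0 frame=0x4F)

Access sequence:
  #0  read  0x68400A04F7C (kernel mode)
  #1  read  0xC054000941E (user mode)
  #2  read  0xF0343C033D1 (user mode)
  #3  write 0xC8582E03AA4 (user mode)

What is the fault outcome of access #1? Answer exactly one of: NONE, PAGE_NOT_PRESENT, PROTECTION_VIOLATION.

Per-access translation:
#0 VA=0x68400A04F7C (r,kernel):
  lvl0: tbl 0x2F, slot 13 ⇒ 0x33007 (P1/RW1/US1/PS0)
  lvl1: tbl 0x33, slot 16 ⇒ 0x34007 (P1/RW1/US1/PS0)
  lvl2: tbl 0x34, slot 5 ⇒ 0x38007 (P1/RW1/US1/PS0)
  lvl3: tbl 0x38, slot 4 ⇒ 0x3A007 (P1/RW1/US1/PS0)
  → PA=0x3AF7C  (4 entries read)
#1 VA=0xC054000941E (r,user):
  lvl0: tbl 0x2F, slot 24 ⇒ 0x3B007 (P1/RW1/US1/PS0)
  lvl1: tbl 0x3B, slot 21 ⇒ 0x3D007 (P1/RW1/US1/PS0)
  lvl2: tbl 0x3D, slot 0 ⇒ 0x3F007 (P1/RW1/US1/PS0)
  lvl3: tbl 0x3F, slot 9 ⇒ 0x43007 (P1/RW1/US1/PS0)
  → PA=0x4341E  (4 entries read)
#2 VA=0xF0343C033D1 (r,user):
  lvl0: tbl 0x2F, slot 30 ⇒ 0x45007 (P1/RW1/US1/PS0)
  lvl1: tbl 0x45, slot 13 ⇒ 0x46007 (P1/RW1/US1/PS0)
  lvl2: tbl 0x46, slot 30 ⇒ 0x48007 (P1/RW1/US1/PS0)
  lvl3: tbl 0x48, slot 3 ⇒ 0x49007 (P1/RW1/US1/PS0)
  → PA=0x493D1  (4 entries read)
#3 VA=0xC8582E03AA4 (w,user):
  lvl0: tbl 0x2F, slot 25 ⇒ 0x4B007 (P1/RW1/US1/PS0)
  lvl1: tbl 0x4B, slot 22 ⇒ 0x4C007 (P1/RW1/US1/PS0)
  lvl2: tbl 0x4C, slot 23 ⇒ 0x4D007 (P1/RW1/US1/PS0)
  lvl3: tbl 0x4D, slot 3 ⇒ 0x4F003 (P1/RW1/US0/PS0)
  → PROTECTION_VIOLATION  (4 entries read)

Access #1 fault: NONE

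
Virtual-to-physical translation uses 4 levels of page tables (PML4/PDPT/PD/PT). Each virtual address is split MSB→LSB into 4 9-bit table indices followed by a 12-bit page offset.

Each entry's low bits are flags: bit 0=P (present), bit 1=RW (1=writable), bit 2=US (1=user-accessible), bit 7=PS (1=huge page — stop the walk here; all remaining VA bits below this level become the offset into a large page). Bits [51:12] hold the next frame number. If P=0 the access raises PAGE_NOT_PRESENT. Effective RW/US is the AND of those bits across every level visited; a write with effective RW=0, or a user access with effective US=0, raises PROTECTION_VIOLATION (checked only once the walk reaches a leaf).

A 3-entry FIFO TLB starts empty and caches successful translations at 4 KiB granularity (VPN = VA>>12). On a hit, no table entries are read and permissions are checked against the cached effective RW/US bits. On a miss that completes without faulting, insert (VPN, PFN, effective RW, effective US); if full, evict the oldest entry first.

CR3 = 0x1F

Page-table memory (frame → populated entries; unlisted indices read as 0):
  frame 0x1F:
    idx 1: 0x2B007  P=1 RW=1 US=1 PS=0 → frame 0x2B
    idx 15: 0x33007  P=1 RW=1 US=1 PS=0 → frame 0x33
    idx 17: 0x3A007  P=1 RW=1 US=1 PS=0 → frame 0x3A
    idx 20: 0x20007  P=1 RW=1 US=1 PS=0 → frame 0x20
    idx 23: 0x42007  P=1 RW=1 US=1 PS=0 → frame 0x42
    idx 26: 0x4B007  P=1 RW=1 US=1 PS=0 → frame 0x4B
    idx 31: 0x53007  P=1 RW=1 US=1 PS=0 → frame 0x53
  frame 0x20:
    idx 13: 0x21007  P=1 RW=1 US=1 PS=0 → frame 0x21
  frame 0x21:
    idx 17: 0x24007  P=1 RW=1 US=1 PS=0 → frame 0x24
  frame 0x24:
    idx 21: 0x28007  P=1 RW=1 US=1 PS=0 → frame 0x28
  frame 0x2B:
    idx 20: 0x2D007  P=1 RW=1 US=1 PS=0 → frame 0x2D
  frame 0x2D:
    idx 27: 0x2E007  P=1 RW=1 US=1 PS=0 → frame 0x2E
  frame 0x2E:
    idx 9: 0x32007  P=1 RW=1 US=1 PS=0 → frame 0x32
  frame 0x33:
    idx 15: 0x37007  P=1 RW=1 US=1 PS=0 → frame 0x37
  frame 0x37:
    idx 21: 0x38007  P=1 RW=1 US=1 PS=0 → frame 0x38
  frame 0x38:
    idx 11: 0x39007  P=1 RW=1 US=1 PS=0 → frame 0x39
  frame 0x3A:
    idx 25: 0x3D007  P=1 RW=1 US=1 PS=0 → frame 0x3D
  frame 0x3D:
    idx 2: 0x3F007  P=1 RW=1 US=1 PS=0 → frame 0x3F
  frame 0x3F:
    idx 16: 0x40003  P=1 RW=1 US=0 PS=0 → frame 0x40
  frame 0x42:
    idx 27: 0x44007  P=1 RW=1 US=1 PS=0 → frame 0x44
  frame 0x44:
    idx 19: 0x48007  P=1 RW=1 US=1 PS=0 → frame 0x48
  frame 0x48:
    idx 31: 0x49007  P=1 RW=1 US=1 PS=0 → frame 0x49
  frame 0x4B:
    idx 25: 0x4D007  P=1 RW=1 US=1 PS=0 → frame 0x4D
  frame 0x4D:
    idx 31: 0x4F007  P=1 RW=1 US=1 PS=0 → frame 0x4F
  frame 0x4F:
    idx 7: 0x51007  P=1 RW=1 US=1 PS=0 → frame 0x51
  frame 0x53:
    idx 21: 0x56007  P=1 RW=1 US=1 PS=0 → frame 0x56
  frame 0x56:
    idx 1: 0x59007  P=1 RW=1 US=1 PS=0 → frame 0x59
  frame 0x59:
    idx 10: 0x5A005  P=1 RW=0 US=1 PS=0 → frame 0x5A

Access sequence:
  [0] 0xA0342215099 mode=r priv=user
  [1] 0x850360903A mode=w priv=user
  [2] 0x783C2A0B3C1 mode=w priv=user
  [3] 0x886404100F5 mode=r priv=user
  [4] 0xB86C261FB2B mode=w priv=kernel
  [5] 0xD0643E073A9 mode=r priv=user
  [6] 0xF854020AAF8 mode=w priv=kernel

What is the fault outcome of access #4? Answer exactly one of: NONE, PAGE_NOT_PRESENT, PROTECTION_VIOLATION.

Per-access translation:
#0 VA=0xA0342215099 (r,user):
  L0 @0x1F[20] → 0x20007  P=1,RW=1,US=1,PS=0
  L1 @0x20[13] → 0x21007  P=1,RW=1,US=1,PS=0
  L2 @0x21[17] → 0x24007  P=1,RW=1,US=1,PS=0
  L3 @0x24[21] → 0x28007  P=1,RW=1,US=1,PS=0
  ⇒ phys 0x28099  [4 reads]
#1 VA=0x850360903A (w,user):
  L0 @0x1F[1] → 0x2B007  P=1,RW=1,US=1,PS=0
  L1 @0x2B[20] → 0x2D007  P=1,RW=1,US=1,PS=0
  L2 @0x2D[27] → 0x2E007  P=1,RW=1,US=1,PS=0
  L3 @0x2E[9] → 0x32007  P=1,RW=1,US=1,PS=0
  ⇒ phys 0x3203A  [4 reads]
#2 VA=0x783C2A0B3C1 (w,user):
  L0 @0x1F[15] → 0x33007  P=1,RW=1,US=1,PS=0
  L1 @0x33[15] → 0x37007  P=1,RW=1,US=1,PS=0
  L2 @0x37[21] → 0x38007  P=1,RW=1,US=1,PS=0
  L3 @0x38[11] → 0x39007  P=1,RW=1,US=1,PS=0
  ⇒ phys 0x393C1  [4 reads]
#3 VA=0x886404100F5 (r,user):
  L0 @0x1F[17] → 0x3A007  P=1,RW=1,US=1,PS=0
  L1 @0x3A[25] → 0x3D007  P=1,RW=1,US=1,PS=0
  L2 @0x3D[2] → 0x3F007  P=1,RW=1,US=1,PS=0
  L3 @0x3F[16] → 0x40003  P=1,RW=1,US=0,PS=0
  → PROTECTION_VIOLATION  (4 entries read)
#4 VA=0xB86C261FB2B (w,kernel):
  L0 @0x1F[23] → 0x42007  P=1,RW=1,US=1,PS=0
  L1 @0x42[27] → 0x44007  P=1,RW=1,US=1,PS=0
  L2 @0x44[19] → 0x48007  P=1,RW=1,US=1,PS=0
  L3 @0x48[31] → 0x49007  P=1,RW=1,US=1,PS=0
  ⇒ phys 0x49B2B  [4 reads]
#5 VA=0xD0643E073A9 (r,user):
  L0 @0x1F[26] → 0x4B007  P=1,RW=1,US=1,PS=0
  L1 @0x4B[25] → 0x4D007  P=1,RW=1,US=1,PS=0
  L2 @0x4D[31] → 0x4F007  P=1,RW=1,US=1,PS=0
  L3 @0x4F[7] → 0x51007  P=1,RW=1,US=1,PS=0
  ⇒ phys 0x513A9  [4 reads]
#6 VA=0xF854020AAF8 (w,kernel):
  L0 @0x1F[31] → 0x53007  P=1,RW=1,US=1,PS=0
  L1 @0x53[21] → 0x56007  P=1,RW=1,US=1,PS=0
  L2 @0x56[1] → 0x59007  P=1,RW=1,US=1,PS=0
  L3 @0x59[10] → 0x5A005  P=1,RW=0,US=1,PS=0
  → PROTECTION_VIOLATION  (4 entries read)

Access #4 fault: NONE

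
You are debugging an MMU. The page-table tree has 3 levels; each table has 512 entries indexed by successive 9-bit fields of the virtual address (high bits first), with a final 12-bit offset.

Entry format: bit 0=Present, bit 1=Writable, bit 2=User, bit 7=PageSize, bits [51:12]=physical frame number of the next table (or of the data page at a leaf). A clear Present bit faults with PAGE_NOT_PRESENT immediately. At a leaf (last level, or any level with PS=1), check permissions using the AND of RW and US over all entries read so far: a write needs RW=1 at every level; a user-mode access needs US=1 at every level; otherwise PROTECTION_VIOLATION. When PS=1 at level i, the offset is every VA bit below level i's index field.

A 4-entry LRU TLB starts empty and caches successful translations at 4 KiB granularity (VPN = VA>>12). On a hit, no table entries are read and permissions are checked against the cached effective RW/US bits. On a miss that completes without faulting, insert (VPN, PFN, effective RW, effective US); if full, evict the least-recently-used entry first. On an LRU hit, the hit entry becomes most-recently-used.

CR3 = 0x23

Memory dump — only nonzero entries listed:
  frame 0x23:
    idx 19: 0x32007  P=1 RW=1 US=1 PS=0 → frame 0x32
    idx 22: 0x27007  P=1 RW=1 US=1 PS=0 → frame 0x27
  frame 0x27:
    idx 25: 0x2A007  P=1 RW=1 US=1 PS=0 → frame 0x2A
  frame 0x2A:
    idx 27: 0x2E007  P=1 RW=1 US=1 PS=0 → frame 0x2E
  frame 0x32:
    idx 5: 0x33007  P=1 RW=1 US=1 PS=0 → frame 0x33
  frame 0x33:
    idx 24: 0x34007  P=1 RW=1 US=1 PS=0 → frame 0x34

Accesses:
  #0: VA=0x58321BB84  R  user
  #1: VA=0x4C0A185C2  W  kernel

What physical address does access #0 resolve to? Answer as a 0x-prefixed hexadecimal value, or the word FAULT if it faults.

Trace:
#0 VA=0x58321BB84 (r,user):
  lvl0: tbl 0x23, slot 22 ⇒ 0x27007 (P1/RW1/US1/PS0)
  lvl1: tbl 0x27, slot 25 ⇒ 0x2A007 (P1/RW1/US1/PS0)
  lvl2: tbl 0x2A, slot 27 ⇒ 0x2E007 (P1/RW1/US1/PS0)
  ✓ 0x2EB84  — 3 lookups
#1 VA=0x4C0A185C2 (w,kernel):
  lvl0: tbl 0x23, slot 19 ⇒ 0x32007 (P1/RW1/US1/PS0)
  lvl1: tbl 0x32, slot 5 ⇒ 0x33007 (P1/RW1/US1/PS0)
  lvl2: tbl 0x33, slot 24 ⇒ 0x34007 (P1/RW1/US1/PS0)
  ✓ 0x345C2  — 3 lookups

Access #0 PA: 0x2EB84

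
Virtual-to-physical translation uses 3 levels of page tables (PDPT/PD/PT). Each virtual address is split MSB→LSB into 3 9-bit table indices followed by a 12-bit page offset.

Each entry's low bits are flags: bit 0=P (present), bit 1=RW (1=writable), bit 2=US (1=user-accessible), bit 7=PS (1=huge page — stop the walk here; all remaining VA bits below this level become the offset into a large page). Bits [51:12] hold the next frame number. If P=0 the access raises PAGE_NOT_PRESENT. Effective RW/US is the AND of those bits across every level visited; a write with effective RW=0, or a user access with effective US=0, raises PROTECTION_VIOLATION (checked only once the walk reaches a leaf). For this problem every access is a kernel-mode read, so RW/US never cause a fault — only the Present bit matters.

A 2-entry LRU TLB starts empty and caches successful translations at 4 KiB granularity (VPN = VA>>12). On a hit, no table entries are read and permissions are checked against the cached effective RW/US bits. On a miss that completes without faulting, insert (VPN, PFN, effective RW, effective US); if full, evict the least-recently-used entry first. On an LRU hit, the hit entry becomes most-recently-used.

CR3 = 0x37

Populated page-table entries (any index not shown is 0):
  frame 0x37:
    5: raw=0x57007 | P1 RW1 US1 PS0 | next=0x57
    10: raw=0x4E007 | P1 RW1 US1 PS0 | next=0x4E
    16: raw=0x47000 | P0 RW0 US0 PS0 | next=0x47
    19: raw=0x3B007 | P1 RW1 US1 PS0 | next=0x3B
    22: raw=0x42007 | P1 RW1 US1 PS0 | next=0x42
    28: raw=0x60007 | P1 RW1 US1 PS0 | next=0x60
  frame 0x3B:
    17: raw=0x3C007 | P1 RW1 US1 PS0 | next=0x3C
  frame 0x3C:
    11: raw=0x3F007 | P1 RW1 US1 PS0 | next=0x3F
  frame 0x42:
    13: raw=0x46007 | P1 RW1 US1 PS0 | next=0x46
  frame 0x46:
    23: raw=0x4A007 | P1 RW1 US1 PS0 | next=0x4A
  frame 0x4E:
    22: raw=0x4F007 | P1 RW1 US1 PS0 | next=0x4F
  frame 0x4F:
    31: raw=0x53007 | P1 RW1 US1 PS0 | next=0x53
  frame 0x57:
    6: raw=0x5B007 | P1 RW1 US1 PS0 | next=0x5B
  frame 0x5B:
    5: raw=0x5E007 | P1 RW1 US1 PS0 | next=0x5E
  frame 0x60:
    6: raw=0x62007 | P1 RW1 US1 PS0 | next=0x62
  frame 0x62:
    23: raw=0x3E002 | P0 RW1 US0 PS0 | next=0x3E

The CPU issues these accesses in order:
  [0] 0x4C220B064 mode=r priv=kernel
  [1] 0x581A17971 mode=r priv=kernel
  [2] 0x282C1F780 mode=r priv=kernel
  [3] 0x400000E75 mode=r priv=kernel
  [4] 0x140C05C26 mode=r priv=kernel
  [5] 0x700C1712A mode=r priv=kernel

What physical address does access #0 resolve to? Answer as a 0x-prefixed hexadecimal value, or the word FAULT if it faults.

Walk each access:
#0 VA=0x4C220B064 (r,kernel):
  [0] read 0x37 idx=19: raw=0x3B007 flags P=1 W=1 U=1 S=0
  [1] read 0x3B idx=17: raw=0x3C007 flags P=1 W=1 U=1 S=0
  [2] read 0x3C idx=11: raw=0x3F007 flags P=1 W=1 U=1 S=0
  → PA=0x3F064  (3 entries read)
#1 VA=0x581A17971 (r,kernel):
  [0] read 0x37 idx=22: raw=0x42007 flags P=1 W=1 U=1 S=0
  [1] read 0x42 idx=13: raw=0x46007 flags P=1 W=1 U=1 S=0
  [2] read 0x46 idx=23: raw=0x4A007 flags P=1 W=1 U=1 S=0
  → PA=0x4A971  (3 entries read)
#2 VA=0x282C1F780 (r,kernel):
  [0] read 0x37 idx=10: raw=0x4E007 flags P=1 W=1 U=1 S=0
  [1] read 0x4E idx=22: raw=0x4F007 flags P=1 W=1 U=1 S=0
  [2] read 0x4F idx=31: raw=0x53007 flags P=1 W=1 U=1 S=0
  → PA=0x53780  (3 entries read)
#3 VA=0x400000E75 (r,kernel):
  [0] read 0x37 idx=16: raw=0x47000 flags P=0 W=0 U=0 S=0
  ✗ PAGE_NOT_PRESENT  [1 reads]
#4 VA=0x140C05C26 (r,kernel):
  [0] read 0x37 idx=5: raw=0x57007 flags P=1 W=1 U=1 S=0
  [1] read 0x57 idx=6: raw=0x5B007 flags P=1 W=1 U=1 S=0
  [2] read 0x5B idx=5: raw=0x5E007 flags P=1 W=1 U=1 S=0
  → PA=0x5EC26  (3 entries read)
#5 VA=0x700C1712A (r,kernel):
  [0] read 0x37 idx=28: raw=0x60007 flags P=1 W=1 U=1 S=0
  [1] read 0x60 idx=6: raw=0x62007 flags P=1 W=1 U=1 S=0
  [2] read 0x62 idx=23: raw=0x3E002 flags P=0 W=1 U=0 S=0
  ✗ PAGE_NOT_PRESENT  [3 reads]

Access #0 PA: 0x3F064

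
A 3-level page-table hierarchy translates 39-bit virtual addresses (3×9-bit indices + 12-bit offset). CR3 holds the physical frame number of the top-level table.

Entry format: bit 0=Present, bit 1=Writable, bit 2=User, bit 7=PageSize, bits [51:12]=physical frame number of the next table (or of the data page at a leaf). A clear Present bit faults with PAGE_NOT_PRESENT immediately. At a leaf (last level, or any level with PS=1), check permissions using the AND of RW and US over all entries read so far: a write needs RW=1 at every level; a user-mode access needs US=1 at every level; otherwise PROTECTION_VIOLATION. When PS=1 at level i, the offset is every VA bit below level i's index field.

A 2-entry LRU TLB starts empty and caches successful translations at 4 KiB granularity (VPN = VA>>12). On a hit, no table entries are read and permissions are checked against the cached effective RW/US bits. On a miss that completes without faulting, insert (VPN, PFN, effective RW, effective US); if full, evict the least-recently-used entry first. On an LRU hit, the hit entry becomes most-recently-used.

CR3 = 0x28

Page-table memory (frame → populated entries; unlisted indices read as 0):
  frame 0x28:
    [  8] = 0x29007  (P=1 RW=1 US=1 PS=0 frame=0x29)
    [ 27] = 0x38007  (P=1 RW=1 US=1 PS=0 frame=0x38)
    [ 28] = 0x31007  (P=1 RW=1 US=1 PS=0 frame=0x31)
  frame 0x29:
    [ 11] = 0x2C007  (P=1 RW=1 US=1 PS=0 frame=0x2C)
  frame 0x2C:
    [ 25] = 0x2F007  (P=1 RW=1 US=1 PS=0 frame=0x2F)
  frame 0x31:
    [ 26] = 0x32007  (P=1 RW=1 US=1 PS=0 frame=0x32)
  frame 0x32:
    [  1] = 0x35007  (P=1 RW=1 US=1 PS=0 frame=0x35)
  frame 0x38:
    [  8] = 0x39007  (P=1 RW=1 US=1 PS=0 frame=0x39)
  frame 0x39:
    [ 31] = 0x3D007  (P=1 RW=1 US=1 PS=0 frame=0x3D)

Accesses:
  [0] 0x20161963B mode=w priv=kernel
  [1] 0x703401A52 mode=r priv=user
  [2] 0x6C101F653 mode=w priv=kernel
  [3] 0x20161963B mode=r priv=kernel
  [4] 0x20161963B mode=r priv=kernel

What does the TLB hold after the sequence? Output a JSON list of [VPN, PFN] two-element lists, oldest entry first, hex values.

Per-access translation:
#0 VA=0x20161963B (w,kernel):
  L0 @0x28[8] → 0x29007  P=1,RW=1,US=1,PS=0
  L1 @0x29[11] → 0x2C007  P=1,RW=1,US=1,PS=0
  L2 @0x2C[25] → 0x2F007  P=1,RW=1,US=1,PS=0
  ✓ 0x2F63B  — 3 lookups
#1 VA=0x703401A52 (r,user):
  L0 @0x28[28] → 0x31007  P=1,RW=1,US=1,PS=0
  L1 @0x31[26] → 0x32007  P=1,RW=1,US=1,PS=0
  L2 @0x32[1] → 0x35007  P=1,RW=1,US=1,PS=0
  ✓ 0x35A52  — 3 lookups
#2 VA=0x6C101F653 (w,kernel):
  L0 @0x28[27] → 0x38007  P=1,RW=1,US=1,PS=0
  L1 @0x38[8] → 0x39007  P=1,RW=1,US=1,PS=0
  L2 @0x39[31] → 0x3D007  P=1,RW=1,US=1,PS=0
  ✓ 0x3D653  — 3 lookups
#3 VA=0x20161963B (r,kernel):
  L0 @0x28[8] → 0x29007  P=1,RW=1,US=1,PS=0
  L1 @0x29[11] → 0x2C007  P=1,RW=1,US=1,PS=0
  L2 @0x2C[25] → 0x2F007  P=1,RW=1,US=1,PS=0
  ✓ 0x2F63B  — 3 lookups
#4 VA=0x20161963B (r,kernel):
  TLB hit vpn=0x201619 → PA=0x2F63B

TLB: [["0x6C101F", "0x3D"], ["0x201619", "0x2F"]]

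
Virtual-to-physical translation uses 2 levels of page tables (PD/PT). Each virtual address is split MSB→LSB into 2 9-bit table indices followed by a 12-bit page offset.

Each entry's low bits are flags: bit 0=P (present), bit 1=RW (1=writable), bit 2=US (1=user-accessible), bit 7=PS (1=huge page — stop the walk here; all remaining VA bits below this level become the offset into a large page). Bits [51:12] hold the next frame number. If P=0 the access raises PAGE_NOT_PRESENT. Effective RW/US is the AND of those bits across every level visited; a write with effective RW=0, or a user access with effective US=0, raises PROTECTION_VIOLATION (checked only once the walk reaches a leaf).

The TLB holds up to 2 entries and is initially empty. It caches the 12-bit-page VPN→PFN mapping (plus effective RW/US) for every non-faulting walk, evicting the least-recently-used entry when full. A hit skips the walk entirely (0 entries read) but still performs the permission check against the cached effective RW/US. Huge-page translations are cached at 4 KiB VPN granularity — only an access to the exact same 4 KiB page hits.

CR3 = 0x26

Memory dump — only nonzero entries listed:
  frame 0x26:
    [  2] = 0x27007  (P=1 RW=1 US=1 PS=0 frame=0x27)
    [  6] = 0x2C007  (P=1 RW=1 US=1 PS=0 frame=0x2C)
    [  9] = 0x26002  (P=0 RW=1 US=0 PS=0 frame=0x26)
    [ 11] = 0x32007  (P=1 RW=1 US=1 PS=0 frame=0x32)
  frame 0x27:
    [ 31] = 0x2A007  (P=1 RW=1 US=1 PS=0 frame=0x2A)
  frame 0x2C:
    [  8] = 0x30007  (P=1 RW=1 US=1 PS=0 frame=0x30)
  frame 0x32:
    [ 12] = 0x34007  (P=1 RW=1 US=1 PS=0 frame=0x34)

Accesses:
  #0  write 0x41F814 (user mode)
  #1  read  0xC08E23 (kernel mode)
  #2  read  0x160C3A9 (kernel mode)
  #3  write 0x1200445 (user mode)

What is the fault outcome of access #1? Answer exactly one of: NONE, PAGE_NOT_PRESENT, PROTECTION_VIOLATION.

Per-access translation:
#0 VA=0x41F814 (w,user):
  L0 @0x26[2] → 0x27007  P=1,RW=1,US=1,PS=0
  L1 @0x27[31] → 0x2A007  P=1,RW=1,US=1,PS=0
  ⇒ phys 0x2A814  [2 reads]
#1 VA=0xC08E23 (r,kernel):
  L0 @0x26[6] → 0x2C007  P=1,RW=1,US=1,PS=0
  L1 @0x2C[8] → 0x30007  P=1,RW=1,US=1,PS=0
  ⇒ phys 0x30E23  [2 reads]
#2 VA=0x160C3A9 (r,kernel):
  L0 @0x26[11] → 0x32007  P=1,RW=1,US=1,PS=0
  L1 @0x32[12] → 0x34007  P=1,RW=1,US=1,PS=0
  ⇒ phys 0x343A9  [2 reads]
#3 VA=0x1200445 (w,user):
  L0 @0x26[9] → 0x26002  P=0,RW=1,US=0,PS=0
  ✗ PAGE_NOT_PRESENT  [1 reads]

Access #1 fault: NONE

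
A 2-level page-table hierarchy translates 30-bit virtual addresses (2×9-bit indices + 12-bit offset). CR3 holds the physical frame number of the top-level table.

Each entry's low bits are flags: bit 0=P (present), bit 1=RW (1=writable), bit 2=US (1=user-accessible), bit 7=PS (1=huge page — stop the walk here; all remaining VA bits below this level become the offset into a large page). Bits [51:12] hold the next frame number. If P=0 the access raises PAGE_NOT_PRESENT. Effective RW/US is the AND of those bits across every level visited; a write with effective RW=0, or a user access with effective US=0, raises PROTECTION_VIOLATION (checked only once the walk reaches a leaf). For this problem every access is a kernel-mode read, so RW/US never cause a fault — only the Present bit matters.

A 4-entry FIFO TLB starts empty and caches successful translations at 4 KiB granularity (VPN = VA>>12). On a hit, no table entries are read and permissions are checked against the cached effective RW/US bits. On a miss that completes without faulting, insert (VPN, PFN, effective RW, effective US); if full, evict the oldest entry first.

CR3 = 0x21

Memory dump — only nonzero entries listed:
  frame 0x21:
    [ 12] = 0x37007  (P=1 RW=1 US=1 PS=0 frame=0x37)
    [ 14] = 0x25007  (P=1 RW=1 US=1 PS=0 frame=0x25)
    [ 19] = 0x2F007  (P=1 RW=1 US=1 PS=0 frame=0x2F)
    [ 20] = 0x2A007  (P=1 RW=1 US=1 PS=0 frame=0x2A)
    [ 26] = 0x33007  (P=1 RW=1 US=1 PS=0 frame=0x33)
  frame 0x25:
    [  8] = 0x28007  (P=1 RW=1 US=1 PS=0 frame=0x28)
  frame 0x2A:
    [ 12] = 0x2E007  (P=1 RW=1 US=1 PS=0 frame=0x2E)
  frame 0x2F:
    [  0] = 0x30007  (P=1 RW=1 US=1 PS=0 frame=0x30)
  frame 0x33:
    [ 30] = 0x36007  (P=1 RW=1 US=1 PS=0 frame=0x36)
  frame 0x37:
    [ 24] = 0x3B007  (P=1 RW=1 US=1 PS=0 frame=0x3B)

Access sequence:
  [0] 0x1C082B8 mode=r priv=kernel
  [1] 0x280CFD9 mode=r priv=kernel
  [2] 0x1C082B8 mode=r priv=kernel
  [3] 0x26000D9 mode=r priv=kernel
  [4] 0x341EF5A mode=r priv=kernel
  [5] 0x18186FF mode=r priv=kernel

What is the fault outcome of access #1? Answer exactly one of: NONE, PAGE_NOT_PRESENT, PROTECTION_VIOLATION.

Per-access translation:
#0 VA=0x1C082B8 (r,kernel):
  L0: frame=0x21 idx=14 entry=0x25007 [P=1 RW=1 US=1 PS=0]
  L1: frame=0x25 idx=8 entry=0x28007 [P=1 RW=1 US=1 PS=0]
  → PA=0x282B8  (2 entries read)
#1 VA=0x280CFD9 (r,kernel):
  L0: frame=0x21 idx=20 entry=0x2A007 [P=1 RW=1 US=1 PS=0]
  L1: frame=0x2A idx=12 entry=0x2E007 [P=1 RW=1 US=1 PS=0]
  → PA=0x2EFD9  (2 entries read)
#2 VA=0x1C082B8 (r,kernel):
  TLB hit vpn=0x1C08 → PA=0x282B8
#3 VA=0x26000D9 (r,kernel):
  L0: frame=0x21 idx=19 entry=0x2F007 [P=1 RW=1 US=1 PS=0]
  L1: frame=0x2F idx=0 entry=0x30007 [P=1 RW=1 US=1 PS=0]
  → PA=0x300D9  (2 entries read)
#4 VA=0x341EF5A (r,kernel):
  L0: frame=0x21 idx=26 entry=0x33007 [P=1 RW=1 US=1 PS=0]
  L1: frame=0x33 idx=30 entry=0x36007 [P=1 RW=1 US=1 PS=0]
  → PA=0x36F5A  (2 entries read)
#5 VA=0x18186FF (r,kernel):
  L0: frame=0x21 idx=12 entry=0x37007 [P=1 RW=1 US=1 PS=0]
  L1: frame=0x37 idx=24 entry=0x3B007 [P=1 RW=1 US=1 PS=0]
  → PA=0x3B6FF  (2 entries read)

Access #1 fault: NONE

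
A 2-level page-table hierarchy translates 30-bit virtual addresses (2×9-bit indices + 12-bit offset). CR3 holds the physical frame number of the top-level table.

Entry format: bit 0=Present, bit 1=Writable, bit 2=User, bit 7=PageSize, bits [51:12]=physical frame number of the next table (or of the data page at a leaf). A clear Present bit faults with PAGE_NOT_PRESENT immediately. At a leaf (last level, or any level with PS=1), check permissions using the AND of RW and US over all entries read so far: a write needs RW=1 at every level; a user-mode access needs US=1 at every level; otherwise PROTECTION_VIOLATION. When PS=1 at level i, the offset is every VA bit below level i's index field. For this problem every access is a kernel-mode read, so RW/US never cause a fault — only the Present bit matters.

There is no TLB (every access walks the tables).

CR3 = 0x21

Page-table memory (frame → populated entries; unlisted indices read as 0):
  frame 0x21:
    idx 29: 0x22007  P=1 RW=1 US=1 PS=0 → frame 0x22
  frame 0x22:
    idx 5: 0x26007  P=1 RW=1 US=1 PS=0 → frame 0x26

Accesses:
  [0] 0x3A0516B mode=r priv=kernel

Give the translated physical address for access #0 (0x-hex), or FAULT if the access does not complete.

Trace:
#0 VA=0x3A0516B (r,kernel):
  [0] read 0x21 idx=29: raw=0x22007 flags P=1 W=1 U=1 S=0
  [1] read 0x22 idx=5: raw=0x26007 flags P=1 W=1 U=1 S=0
  → PA=0x2616B  (2 entries read)

Access #0 PA: 0x2616B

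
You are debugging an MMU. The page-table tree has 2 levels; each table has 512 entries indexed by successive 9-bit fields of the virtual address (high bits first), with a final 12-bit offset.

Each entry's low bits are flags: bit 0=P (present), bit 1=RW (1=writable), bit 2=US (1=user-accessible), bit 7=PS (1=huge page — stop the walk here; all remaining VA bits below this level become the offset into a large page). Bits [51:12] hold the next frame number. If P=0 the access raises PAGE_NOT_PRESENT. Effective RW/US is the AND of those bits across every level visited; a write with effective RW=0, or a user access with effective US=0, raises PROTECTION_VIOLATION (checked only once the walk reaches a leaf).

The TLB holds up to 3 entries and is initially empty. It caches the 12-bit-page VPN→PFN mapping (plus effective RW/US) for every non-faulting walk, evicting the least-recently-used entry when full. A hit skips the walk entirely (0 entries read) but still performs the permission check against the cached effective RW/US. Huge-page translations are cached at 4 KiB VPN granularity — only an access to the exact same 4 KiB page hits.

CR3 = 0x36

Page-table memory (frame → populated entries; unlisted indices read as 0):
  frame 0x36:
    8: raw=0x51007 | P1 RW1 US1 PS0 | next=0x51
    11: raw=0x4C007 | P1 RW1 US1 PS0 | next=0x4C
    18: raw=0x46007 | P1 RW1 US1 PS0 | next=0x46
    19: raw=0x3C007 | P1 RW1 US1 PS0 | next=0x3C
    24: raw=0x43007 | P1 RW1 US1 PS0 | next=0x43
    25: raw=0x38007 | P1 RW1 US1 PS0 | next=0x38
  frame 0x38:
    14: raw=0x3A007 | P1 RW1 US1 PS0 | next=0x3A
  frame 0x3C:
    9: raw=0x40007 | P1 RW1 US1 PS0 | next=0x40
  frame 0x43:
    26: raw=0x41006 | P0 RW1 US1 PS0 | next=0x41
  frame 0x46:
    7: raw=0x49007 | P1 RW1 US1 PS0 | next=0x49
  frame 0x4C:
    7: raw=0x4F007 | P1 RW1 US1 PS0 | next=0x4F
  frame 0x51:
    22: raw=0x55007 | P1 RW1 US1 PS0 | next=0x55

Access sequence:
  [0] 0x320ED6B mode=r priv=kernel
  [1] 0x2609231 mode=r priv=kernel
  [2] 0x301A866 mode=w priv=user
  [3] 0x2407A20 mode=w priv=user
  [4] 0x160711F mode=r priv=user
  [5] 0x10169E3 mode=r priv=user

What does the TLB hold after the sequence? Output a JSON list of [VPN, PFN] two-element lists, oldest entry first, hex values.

Per-access translation:
#0 VA=0x320ED6B (r,kernel):
  [0] read 0x36 idx=25: raw=0x38007 flags P=1 W=1 U=1 S=0
  [1] read 0x38 idx=14: raw=0x3A007 flags P=1 W=1 U=1 S=0
  ✓ 0x3AD6B  — 2 lookups
#1 VA=0x2609231 (r,kernel):
  [0] read 0x36 idx=19: raw=0x3C007 flags P=1 W=1 U=1 S=0
  [1] read 0x3C idx=9: raw=0x40007 flags P=1 W=1 U=1 S=0
  ✓ 0x40231  — 2 lookups
#2 VA=0x301A866 (w,user):
  [0] read 0x36 idx=24: raw=0x43007 flags P=1 W=1 U=1 S=0
  [1] read 0x43 idx=26: raw=0x41006 flags P=0 W=1 U=1 S=0
  ✗ PAGE_NOT_PRESENT  [2 reads]
#3 VA=0x2407A20 (w,user):
  [0] read 0x36 idx=18: raw=0x46007 flags P=1 W=1 U=1 S=0
  [1] read 0x46 idx=7: raw=0x49007 flags P=1 W=1 U=1 S=0
  ✓ 0x49A20  — 2 lookups
#4 VA=0x160711F (r,user):
  [0] read 0x36 idx=11: raw=0x4C007 flags P=1 W=1 U=1 S=0
  [1] read 0x4C idx=7: raw=0x4F007 flags P=1 W=1 U=1 S=0
  ✓ 0x4F11F  — 2 lookups
#5 VA=0x10169E3 (r,user):
  [0] read 0x36 idx=8: raw=0x51007 flags P=1 W=1 U=1 S=0
  [1] read 0x51 idx=22: raw=0x55007 flags P=1 W=1 U=1 S=0
  ✓ 0x559E3  — 2 lookups

TLB: [["0x2407", "0x49"], ["0x1607", "0x4F"], ["0x1016", "0x55"]]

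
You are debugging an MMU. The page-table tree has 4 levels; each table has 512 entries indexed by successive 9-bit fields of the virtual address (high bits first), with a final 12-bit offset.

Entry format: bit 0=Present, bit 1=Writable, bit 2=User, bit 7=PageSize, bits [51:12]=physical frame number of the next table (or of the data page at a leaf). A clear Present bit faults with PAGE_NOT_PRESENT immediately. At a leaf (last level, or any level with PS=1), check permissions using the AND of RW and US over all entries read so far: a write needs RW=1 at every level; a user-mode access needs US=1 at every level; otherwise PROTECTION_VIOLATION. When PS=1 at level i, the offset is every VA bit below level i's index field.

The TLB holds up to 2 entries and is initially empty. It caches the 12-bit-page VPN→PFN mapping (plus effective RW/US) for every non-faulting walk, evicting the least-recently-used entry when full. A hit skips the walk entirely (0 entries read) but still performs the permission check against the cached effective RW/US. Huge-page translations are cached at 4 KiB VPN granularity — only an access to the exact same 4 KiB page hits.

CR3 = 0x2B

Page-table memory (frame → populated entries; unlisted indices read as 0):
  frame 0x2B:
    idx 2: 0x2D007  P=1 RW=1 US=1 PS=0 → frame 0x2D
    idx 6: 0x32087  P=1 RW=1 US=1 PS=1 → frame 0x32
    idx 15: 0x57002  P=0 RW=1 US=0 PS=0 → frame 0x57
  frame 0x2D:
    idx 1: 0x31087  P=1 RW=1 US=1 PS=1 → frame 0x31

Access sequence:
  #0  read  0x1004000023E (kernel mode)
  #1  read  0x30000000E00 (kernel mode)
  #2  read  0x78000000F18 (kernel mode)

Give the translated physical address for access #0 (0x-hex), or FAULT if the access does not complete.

Trace:
#0 VA=0x1004000023E (r,kernel):
  [0] read 0x2B idx=2: raw=0x2D007 flags P=1 W=1 U=1 S=0
  [1] read 0x2D idx=1: raw=0x31087 flags P=1 W=1 U=1 S=1
  ⇒ phys 0x3123E (huge @L1)  [2 reads]
#1 VA=0x30000000E00 (r,kernel):
  [0] read 0x2B idx=6: raw=0x32087 flags P=1 W=1 U=1 S=1
  ⇒ phys 0x32E00 (huge @L0)  [1 reads]
#2 VA=0x78000000F18 (r,kernel):
  [0] read 0x2B idx=15: raw=0x57002 flags P=0 W=1 U=0 S=0
  → PAGE_NOT_PRESENT  (1 entries read)

Access #0 PA: 0x3123E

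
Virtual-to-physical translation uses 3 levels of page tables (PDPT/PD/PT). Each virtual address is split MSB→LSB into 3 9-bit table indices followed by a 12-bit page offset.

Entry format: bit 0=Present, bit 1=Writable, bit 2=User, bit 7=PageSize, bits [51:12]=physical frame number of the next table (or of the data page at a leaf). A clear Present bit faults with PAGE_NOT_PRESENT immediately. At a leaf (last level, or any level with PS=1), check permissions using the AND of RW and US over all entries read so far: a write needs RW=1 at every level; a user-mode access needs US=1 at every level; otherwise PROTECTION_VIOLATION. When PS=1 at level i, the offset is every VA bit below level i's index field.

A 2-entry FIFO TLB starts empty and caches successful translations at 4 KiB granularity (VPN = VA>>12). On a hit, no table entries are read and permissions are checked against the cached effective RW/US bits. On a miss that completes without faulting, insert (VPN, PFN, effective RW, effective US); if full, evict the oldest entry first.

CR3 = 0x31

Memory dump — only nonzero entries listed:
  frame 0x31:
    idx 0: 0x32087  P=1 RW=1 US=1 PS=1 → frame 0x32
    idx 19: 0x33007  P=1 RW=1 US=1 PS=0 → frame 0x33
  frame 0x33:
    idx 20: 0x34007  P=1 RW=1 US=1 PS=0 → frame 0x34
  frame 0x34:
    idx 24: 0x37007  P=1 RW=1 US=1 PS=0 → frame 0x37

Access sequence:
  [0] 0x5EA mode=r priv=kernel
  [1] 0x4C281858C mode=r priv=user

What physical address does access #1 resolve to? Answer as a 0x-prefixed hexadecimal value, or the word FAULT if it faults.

Per-access translation:
#0 VA=0x5EA (r,kernel):
  L0 @0x31[0] → 0x32087  P=1,RW=1,US=1,PS=1
  ✓ 0x325EA (huge @L0)  — 1 lookups
#1 VA=0x4C281858C (r,user):
  L0 @0x31[19] → 0x33007  P=1,RW=1,US=1,PS=0
  L1 @0x33[20] → 0x34007  P=1,RW=1,US=1,PS=0
  L2 @0x34[24] → 0x37007  P=1,RW=1,US=1,PS=0
  ✓ 0x3758C  — 3 lookups

Access #1 PA: 0x3758C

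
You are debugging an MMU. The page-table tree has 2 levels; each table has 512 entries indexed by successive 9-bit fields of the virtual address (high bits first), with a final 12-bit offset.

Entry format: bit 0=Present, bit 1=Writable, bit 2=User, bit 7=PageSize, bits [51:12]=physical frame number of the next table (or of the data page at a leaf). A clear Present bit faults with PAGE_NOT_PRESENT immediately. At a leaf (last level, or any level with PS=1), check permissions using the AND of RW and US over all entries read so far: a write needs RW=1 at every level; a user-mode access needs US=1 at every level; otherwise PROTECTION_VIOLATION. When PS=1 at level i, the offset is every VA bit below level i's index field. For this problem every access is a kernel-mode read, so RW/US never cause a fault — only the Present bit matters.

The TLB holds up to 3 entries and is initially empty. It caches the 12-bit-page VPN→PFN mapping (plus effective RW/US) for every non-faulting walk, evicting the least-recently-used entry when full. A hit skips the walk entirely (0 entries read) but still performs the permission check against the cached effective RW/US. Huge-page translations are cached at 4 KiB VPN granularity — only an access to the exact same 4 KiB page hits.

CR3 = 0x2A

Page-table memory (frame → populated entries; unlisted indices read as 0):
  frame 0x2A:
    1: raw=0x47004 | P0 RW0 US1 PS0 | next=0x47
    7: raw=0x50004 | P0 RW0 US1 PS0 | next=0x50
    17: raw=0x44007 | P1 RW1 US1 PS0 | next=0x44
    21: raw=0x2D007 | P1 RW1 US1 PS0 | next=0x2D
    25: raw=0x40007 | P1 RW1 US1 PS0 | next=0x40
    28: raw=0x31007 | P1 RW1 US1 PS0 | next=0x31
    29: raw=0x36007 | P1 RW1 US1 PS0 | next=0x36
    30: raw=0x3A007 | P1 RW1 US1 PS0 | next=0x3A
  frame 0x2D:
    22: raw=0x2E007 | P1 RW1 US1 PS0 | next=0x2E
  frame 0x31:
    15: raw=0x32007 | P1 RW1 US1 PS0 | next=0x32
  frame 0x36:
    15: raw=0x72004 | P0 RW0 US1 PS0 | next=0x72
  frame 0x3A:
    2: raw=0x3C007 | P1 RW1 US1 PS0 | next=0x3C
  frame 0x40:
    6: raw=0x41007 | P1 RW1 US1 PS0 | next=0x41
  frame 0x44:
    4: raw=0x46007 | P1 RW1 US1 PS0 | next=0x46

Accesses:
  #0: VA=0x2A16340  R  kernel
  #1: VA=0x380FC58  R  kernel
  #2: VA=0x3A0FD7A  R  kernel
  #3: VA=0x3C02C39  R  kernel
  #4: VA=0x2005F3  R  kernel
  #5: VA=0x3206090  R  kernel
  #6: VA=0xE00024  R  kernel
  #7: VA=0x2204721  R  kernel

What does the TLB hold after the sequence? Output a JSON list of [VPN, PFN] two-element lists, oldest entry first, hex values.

Walk each access:
#0 VA=0x2A16340 (r,kernel):
  lvl0: tbl 0x2A, slot 21 ⇒ 0x2D007 (P1/RW1/US1/PS0)
  lvl1: tbl 0x2D, slot 22 ⇒ 0x2E007 (P1/RW1/US1/PS0)
  → PA=0x2E340  (2 entries read)
#1 VA=0x380FC58 (r,kernel):
  lvl0: tbl 0x2A, slot 28 ⇒ 0x31007 (P1/RW1/US1/PS0)
  lvl1: tbl 0x31, slot 15 ⇒ 0x32007 (P1/RW1/US1/PS0)
  → PA=0x32C58  (2 entries read)
#2 VA=0x3A0FD7A (r,kernel):
  lvl0: tbl 0x2A, slot 29 ⇒ 0x36007 (P1/RW1/US1/PS0)
  lvl1: tbl 0x36, slot 15 ⇒ 0x72004 (P0/RW0/US1/PS0)
  ⇒ fault: PAGE_NOT_PRESENT  — 2 lookups
#3 VA=0x3C02C39 (r,kernel):
  lvl0: tbl 0x2A, slot 30 ⇒ 0x3A007 (P1/RW1/US1/PS0)
  lvl1: tbl 0x3A, slot 2 ⇒ 0x3C007 (P1/RW1/US1/PS0)
  → PA=0x3CC39  (2 entries read)
#4 VA=0x2005F3 (r,kernel):
  lvl0: tbl 0x2A, slot 1 ⇒ 0x47004 (P0/RW0/US1/PS0)
  ⇒ fault: PAGE_NOT_PRESENT  — 1 lookups
#5 VA=0x3206090 (r,kernel):
  lvl0: tbl 0x2A, slot 25 ⇒ 0x40007 (P1/RW1/US1/PS0)
  lvl1: tbl 0x40, slot 6 ⇒ 0x41007 (P1/RW1/US1/PS0)
  → PA=0x41090  (2 entries read)
#6 VA=0xE00024 (r,kernel):
  lvl0: tbl 0x2A, slot 7 ⇒ 0x50004 (P0/RW0/US1/PS0)
  ⇒ fault: PAGE_NOT_PRESENT  — 1 lookups
#7 VA=0x2204721 (r,kernel):
  lvl0: tbl 0x2A, slot 17 ⇒ 0x44007 (P1/RW1/US1/PS0)
  lvl1: tbl 0x44, slot 4 ⇒ 0x46007 (P1/RW1/US1/PS0)
  → PA=0x46721  (2 entries read)

TLB: [["0x3C02", "0x3C"], ["0x3206", "0x41"], ["0x2204", "0x46"]]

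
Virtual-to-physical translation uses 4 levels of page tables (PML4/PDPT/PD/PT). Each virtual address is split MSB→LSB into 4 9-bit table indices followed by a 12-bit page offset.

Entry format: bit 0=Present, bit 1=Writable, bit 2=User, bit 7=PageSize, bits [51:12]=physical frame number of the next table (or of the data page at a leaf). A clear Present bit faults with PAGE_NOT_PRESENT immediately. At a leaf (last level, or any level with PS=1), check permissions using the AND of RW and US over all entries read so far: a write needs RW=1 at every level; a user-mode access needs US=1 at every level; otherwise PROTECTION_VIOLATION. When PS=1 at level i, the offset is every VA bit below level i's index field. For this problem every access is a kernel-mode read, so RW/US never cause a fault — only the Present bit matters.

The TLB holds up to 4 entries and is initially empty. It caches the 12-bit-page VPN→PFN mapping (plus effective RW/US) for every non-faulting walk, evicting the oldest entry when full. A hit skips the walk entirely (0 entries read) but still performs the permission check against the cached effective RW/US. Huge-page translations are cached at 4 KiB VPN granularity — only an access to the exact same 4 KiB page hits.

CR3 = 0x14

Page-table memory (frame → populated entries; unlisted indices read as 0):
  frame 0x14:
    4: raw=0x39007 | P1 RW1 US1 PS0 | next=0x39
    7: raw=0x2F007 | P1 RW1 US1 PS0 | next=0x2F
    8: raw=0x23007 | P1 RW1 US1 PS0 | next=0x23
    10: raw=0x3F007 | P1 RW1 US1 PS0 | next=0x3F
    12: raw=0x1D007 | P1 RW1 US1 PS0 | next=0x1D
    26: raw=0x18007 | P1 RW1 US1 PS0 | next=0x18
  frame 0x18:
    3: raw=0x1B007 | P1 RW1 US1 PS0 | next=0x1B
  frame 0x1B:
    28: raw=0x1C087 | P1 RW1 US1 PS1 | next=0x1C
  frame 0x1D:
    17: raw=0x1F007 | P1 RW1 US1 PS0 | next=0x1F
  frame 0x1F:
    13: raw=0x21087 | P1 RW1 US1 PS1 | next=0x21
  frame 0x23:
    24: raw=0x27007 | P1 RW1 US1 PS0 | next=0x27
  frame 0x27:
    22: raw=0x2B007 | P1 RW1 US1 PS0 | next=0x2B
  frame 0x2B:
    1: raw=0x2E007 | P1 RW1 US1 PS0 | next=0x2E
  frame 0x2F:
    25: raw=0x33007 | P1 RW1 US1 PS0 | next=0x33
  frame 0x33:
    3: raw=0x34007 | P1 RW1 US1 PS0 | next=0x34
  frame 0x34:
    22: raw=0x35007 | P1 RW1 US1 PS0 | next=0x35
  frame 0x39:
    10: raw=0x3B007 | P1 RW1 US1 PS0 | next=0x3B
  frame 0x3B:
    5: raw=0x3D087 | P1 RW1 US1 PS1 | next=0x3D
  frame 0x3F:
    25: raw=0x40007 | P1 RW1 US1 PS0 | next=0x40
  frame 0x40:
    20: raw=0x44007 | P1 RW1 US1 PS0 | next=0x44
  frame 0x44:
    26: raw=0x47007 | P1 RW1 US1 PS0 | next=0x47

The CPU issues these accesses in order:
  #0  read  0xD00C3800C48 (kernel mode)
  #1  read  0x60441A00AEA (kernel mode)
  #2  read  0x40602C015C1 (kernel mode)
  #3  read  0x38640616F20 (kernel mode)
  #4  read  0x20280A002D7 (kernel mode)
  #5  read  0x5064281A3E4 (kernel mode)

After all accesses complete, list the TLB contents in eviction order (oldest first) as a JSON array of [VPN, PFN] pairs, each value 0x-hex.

Trace:
#0 VA=0xD00C3800C48 (r,kernel):
  L0: frame=0x14 idx=26 entry=0x18007 [P=1 RW=1 US=1 PS=0]
  L1: frame=0x18 idx=3 entry=0x1B007 [P=1 RW=1 US=1 PS=0]
  L2: frame=0x1B idx=28 entry=0x1C087 [P=1 RW=1 US=1 PS=1]
  ⇒ phys 0x1CC48 (huge @L2)  [3 reads]
#1 VA=0x60441A00AEA (r,kernel):
  L0: frame=0x14 idx=12 entry=0x1D007 [P=1 RW=1 US=1 PS=0]
  L1: frame=0x1D idx=17 entry=0x1F007 [P=1 RW=1 US=1 PS=0]
  L2: frame=0x1F idx=13 entry=0x21087 [P=1 RW=1 US=1 PS=1]
  ⇒ phys 0x21AEA (huge @L2)  [3 reads]
#2 VA=0x40602C015C1 (r,kernel):
  L0: frame=0x14 idx=8 entry=0x23007 [P=1 RW=1 US=1 PS=0]
  L1: frame=0x23 idx=24 entry=0x27007 [P=1 RW=1 US=1 PS=0]
  L2: frame=0x27 idx=22 entry=0x2B007 [P=1 RW=1 US=1 PS=0]
  L3: frame=0x2B idx=1 entry=0x2E007 [P=1 RW=1 US=1 PS=0]
  ⇒ phys 0x2E5C1  [4 reads]
#3 VA=0x38640616F20 (r,kernel):
  L0: frame=0x14 idx=7 entry=0x2F007 [P=1 RW=1 US=1 PS=0]
  L1: frame=0x2F idx=25 entry=0x33007 [P=1 RW=1 US=1 PS=0]
  L2: frame=0x33 idx=3 entry=0x34007 [P=1 RW=1 US=1 PS=0]
  L3: frame=0x34 idx=22 entry=0x35007 [P=1 RW=1 US=1 PS=0]
  ⇒ phys 0x35F20  [4 reads]
#4 VA=0x20280A002D7 (r,kernel):
  L0: frame=0x14 idx=4 entry=0x39007 [P=1 RW=1 US=1 PS=0]
  L1: frame=0x39 idx=10 entry=0x3B007 [P=1 RW=1 US=1 PS=0]
  L2: frame=0x3B idx=5 entry=0x3D087 [P=1 RW=1 US=1 PS=1]
  ⇒ phys 0x3D2D7 (huge @L2)  [3 reads]
#5 VA=0x5064281A3E4 (r,kernel):
  L0: frame=0x14 idx=10 entry=0x3F007 [P=1 RW=1 US=1 PS=0]
  L1: frame=0x3F idx=25 entry=0x40007 [P=1 RW=1 US=1 PS=0]
  L2: frame=0x40 idx=20 entry=0x44007 [P=1 RW=1 US=1 PS=0]
  L3: frame=0x44 idx=26 entry=0x47007 [P=1 RW=1 US=1 PS=0]
  ⇒ phys 0x473E4  [4 reads]

TLB: [["0x40602C01", "0x2E"], ["0x38640616", "0x35"], ["0x20280A00", "0x3D"], ["0x5064281A", "0x47"]]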